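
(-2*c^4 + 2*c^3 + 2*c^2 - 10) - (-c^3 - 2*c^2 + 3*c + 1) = -2*c^4 + 3*c^3 + 4*c^2 - 3*c - 11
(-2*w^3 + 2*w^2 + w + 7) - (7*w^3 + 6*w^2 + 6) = -9*w^3 - 4*w^2 + w + 1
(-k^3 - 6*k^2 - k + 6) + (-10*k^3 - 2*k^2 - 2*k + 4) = -11*k^3 - 8*k^2 - 3*k + 10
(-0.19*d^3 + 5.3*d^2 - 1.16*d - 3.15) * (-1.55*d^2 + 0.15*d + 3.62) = 0.2945*d^5 - 8.2435*d^4 + 1.9052*d^3 + 23.8945*d^2 - 4.6717*d - 11.403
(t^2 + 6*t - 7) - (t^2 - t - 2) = 7*t - 5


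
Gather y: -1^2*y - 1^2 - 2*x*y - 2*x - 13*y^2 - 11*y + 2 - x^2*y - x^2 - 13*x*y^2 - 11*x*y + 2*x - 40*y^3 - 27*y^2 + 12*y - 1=-x^2 - 40*y^3 + y^2*(-13*x - 40) + y*(-x^2 - 13*x)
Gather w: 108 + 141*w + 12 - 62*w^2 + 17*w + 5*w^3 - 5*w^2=5*w^3 - 67*w^2 + 158*w + 120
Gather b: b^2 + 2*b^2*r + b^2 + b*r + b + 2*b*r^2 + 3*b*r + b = b^2*(2*r + 2) + b*(2*r^2 + 4*r + 2)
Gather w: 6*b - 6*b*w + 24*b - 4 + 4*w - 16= 30*b + w*(4 - 6*b) - 20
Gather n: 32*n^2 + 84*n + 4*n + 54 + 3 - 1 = 32*n^2 + 88*n + 56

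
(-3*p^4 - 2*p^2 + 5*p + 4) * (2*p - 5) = -6*p^5 + 15*p^4 - 4*p^3 + 20*p^2 - 17*p - 20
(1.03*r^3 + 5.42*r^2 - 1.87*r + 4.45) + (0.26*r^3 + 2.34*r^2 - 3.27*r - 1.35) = 1.29*r^3 + 7.76*r^2 - 5.14*r + 3.1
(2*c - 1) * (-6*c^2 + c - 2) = -12*c^3 + 8*c^2 - 5*c + 2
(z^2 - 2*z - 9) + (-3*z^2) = -2*z^2 - 2*z - 9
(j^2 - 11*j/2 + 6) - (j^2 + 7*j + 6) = -25*j/2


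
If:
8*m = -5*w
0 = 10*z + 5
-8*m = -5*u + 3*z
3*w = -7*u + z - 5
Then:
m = -17/32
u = -23/20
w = 17/20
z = -1/2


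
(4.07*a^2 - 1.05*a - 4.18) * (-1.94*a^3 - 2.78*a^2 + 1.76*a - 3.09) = -7.8958*a^5 - 9.2776*a^4 + 18.1914*a^3 - 2.8039*a^2 - 4.1123*a + 12.9162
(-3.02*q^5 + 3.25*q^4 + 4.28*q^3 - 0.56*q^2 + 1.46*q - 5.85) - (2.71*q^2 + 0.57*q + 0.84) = -3.02*q^5 + 3.25*q^4 + 4.28*q^3 - 3.27*q^2 + 0.89*q - 6.69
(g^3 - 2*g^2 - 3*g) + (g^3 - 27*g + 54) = 2*g^3 - 2*g^2 - 30*g + 54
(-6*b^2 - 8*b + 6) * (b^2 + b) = -6*b^4 - 14*b^3 - 2*b^2 + 6*b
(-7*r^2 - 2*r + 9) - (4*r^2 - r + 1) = -11*r^2 - r + 8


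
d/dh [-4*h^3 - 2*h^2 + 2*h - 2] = -12*h^2 - 4*h + 2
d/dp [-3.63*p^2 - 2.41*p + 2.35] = -7.26*p - 2.41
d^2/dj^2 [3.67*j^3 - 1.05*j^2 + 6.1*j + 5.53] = 22.02*j - 2.1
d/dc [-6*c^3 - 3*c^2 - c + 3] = -18*c^2 - 6*c - 1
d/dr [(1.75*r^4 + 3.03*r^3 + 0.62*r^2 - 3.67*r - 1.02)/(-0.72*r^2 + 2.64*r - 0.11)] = (-2.52*r^5 + 11.6784*r^4 + 15.2284*r^3 - 2.0055*r^2 - 1.6052*r + 3.0965)/(0.5184*r^4 - 3.8016*r^3 + 7.128*r^2 - 0.5808*r + 0.0121)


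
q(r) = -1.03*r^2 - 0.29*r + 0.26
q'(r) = -2.06*r - 0.29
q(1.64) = -2.99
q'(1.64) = -3.67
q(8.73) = -80.77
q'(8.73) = -18.27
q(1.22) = -1.63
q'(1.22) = -2.80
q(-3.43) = -10.86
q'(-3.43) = 6.78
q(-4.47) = -19.02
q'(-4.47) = 8.92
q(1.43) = -2.26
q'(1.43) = -3.24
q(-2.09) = -3.63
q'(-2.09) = 4.02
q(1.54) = -2.63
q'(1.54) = -3.46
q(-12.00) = -144.58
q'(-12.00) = 24.43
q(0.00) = 0.26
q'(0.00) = -0.29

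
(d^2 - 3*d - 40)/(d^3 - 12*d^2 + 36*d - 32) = (d + 5)/(d^2 - 4*d + 4)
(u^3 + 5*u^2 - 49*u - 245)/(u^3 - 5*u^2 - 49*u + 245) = (u + 5)/(u - 5)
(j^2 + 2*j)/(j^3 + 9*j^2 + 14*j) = 1/(j + 7)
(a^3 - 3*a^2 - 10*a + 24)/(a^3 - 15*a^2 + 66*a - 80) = (a^2 - a - 12)/(a^2 - 13*a + 40)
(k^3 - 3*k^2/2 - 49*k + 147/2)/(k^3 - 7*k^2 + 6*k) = (2*k^3 - 3*k^2 - 98*k + 147)/(2*k*(k^2 - 7*k + 6))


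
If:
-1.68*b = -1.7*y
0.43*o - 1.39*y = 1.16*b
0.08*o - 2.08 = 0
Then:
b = 4.41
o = 26.00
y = 4.36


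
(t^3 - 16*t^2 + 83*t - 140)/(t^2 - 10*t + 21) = (t^2 - 9*t + 20)/(t - 3)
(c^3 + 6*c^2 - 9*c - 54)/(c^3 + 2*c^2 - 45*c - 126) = (c - 3)/(c - 7)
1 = 1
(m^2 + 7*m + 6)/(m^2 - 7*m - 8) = (m + 6)/(m - 8)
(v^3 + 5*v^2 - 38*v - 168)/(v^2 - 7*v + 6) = (v^2 + 11*v + 28)/(v - 1)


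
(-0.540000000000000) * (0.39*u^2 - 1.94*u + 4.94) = -0.2106*u^2 + 1.0476*u - 2.6676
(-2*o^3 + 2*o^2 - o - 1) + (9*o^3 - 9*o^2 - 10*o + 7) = 7*o^3 - 7*o^2 - 11*o + 6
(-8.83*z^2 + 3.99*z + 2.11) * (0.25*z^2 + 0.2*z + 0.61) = -2.2075*z^4 - 0.7685*z^3 - 4.0608*z^2 + 2.8559*z + 1.2871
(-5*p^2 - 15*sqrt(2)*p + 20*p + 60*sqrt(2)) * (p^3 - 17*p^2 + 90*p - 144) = -5*p^5 - 15*sqrt(2)*p^4 + 105*p^4 - 790*p^3 + 315*sqrt(2)*p^3 - 2370*sqrt(2)*p^2 + 2520*p^2 - 2880*p + 7560*sqrt(2)*p - 8640*sqrt(2)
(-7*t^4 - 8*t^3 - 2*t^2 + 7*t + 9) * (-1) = 7*t^4 + 8*t^3 + 2*t^2 - 7*t - 9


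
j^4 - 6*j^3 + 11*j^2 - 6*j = j*(j - 3)*(j - 2)*(j - 1)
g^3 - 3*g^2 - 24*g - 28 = (g - 7)*(g + 2)^2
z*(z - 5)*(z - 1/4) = z^3 - 21*z^2/4 + 5*z/4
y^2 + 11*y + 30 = (y + 5)*(y + 6)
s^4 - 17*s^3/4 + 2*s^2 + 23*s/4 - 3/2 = (s - 3)*(s - 2)*(s - 1/4)*(s + 1)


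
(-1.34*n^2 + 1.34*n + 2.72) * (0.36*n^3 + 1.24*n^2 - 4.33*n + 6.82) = -0.4824*n^5 - 1.1792*n^4 + 8.443*n^3 - 11.5682*n^2 - 2.6388*n + 18.5504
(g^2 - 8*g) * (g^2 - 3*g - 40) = g^4 - 11*g^3 - 16*g^2 + 320*g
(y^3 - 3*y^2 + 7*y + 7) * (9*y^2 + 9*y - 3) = 9*y^5 - 18*y^4 + 33*y^3 + 135*y^2 + 42*y - 21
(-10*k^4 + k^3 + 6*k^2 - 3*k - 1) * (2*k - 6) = -20*k^5 + 62*k^4 + 6*k^3 - 42*k^2 + 16*k + 6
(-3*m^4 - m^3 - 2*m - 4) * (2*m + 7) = -6*m^5 - 23*m^4 - 7*m^3 - 4*m^2 - 22*m - 28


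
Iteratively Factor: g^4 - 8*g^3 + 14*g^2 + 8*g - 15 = (g + 1)*(g^3 - 9*g^2 + 23*g - 15) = (g - 3)*(g + 1)*(g^2 - 6*g + 5) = (g - 3)*(g - 1)*(g + 1)*(g - 5)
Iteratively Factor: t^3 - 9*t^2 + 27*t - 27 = (t - 3)*(t^2 - 6*t + 9) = (t - 3)^2*(t - 3)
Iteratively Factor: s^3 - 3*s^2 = (s)*(s^2 - 3*s) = s^2*(s - 3)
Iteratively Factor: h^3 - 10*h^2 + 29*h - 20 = (h - 5)*(h^2 - 5*h + 4) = (h - 5)*(h - 1)*(h - 4)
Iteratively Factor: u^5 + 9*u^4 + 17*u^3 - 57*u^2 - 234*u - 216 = (u - 3)*(u^4 + 12*u^3 + 53*u^2 + 102*u + 72) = (u - 3)*(u + 2)*(u^3 + 10*u^2 + 33*u + 36) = (u - 3)*(u + 2)*(u + 4)*(u^2 + 6*u + 9) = (u - 3)*(u + 2)*(u + 3)*(u + 4)*(u + 3)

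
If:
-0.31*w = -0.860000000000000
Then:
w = 2.77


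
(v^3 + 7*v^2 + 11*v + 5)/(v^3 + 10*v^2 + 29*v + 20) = (v + 1)/(v + 4)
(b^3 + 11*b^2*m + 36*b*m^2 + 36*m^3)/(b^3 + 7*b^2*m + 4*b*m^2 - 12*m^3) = (b + 3*m)/(b - m)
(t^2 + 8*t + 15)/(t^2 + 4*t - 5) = (t + 3)/(t - 1)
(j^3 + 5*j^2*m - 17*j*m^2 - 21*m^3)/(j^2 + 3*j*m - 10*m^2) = (j^3 + 5*j^2*m - 17*j*m^2 - 21*m^3)/(j^2 + 3*j*m - 10*m^2)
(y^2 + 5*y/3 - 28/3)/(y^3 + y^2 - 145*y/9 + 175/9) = 3*(y + 4)/(3*y^2 + 10*y - 25)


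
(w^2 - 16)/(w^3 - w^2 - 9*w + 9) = (w^2 - 16)/(w^3 - w^2 - 9*w + 9)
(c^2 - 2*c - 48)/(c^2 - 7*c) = (c^2 - 2*c - 48)/(c*(c - 7))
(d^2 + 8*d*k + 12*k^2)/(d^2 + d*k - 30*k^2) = (d + 2*k)/(d - 5*k)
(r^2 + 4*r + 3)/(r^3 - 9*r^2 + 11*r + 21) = (r + 3)/(r^2 - 10*r + 21)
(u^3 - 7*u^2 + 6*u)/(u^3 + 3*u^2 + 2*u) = (u^2 - 7*u + 6)/(u^2 + 3*u + 2)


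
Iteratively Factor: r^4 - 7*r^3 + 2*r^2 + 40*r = (r - 4)*(r^3 - 3*r^2 - 10*r) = r*(r - 4)*(r^2 - 3*r - 10) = r*(r - 4)*(r + 2)*(r - 5)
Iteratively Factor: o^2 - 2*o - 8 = (o + 2)*(o - 4)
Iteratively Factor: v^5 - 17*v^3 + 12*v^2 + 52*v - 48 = (v - 1)*(v^4 + v^3 - 16*v^2 - 4*v + 48) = (v - 2)*(v - 1)*(v^3 + 3*v^2 - 10*v - 24) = (v - 2)*(v - 1)*(v + 2)*(v^2 + v - 12) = (v - 2)*(v - 1)*(v + 2)*(v + 4)*(v - 3)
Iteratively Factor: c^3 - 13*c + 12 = (c + 4)*(c^2 - 4*c + 3) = (c - 1)*(c + 4)*(c - 3)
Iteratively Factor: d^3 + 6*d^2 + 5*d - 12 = (d + 3)*(d^2 + 3*d - 4) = (d + 3)*(d + 4)*(d - 1)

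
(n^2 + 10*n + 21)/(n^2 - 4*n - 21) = (n + 7)/(n - 7)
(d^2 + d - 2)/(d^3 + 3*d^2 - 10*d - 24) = (d - 1)/(d^2 + d - 12)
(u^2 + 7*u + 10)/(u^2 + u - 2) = (u + 5)/(u - 1)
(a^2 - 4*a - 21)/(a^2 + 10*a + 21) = (a - 7)/(a + 7)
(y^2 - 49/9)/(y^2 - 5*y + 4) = (y^2 - 49/9)/(y^2 - 5*y + 4)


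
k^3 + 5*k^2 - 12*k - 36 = (k - 3)*(k + 2)*(k + 6)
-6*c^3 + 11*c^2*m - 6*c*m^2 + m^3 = (-3*c + m)*(-2*c + m)*(-c + m)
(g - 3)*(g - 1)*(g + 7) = g^3 + 3*g^2 - 25*g + 21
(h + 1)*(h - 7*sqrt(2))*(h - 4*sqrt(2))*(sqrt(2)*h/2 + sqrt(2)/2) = sqrt(2)*h^4/2 - 11*h^3 + sqrt(2)*h^3 - 22*h^2 + 57*sqrt(2)*h^2/2 - 11*h + 56*sqrt(2)*h + 28*sqrt(2)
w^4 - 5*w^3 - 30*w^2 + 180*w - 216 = (w - 6)*(w - 3)*(w - 2)*(w + 6)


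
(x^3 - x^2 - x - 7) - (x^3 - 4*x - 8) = -x^2 + 3*x + 1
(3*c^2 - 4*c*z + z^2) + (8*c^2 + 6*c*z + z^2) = 11*c^2 + 2*c*z + 2*z^2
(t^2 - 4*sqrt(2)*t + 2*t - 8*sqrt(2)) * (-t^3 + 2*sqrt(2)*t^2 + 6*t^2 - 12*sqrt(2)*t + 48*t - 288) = -t^5 + 4*t^4 + 6*sqrt(2)*t^4 - 24*sqrt(2)*t^3 + 44*t^3 - 264*sqrt(2)*t^2 - 128*t^2 - 384*t + 768*sqrt(2)*t + 2304*sqrt(2)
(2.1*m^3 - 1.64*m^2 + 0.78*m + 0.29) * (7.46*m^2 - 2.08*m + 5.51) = 15.666*m^5 - 16.6024*m^4 + 20.801*m^3 - 8.4954*m^2 + 3.6946*m + 1.5979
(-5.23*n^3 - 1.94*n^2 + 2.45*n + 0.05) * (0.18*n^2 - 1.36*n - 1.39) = -0.9414*n^5 + 6.7636*n^4 + 10.3491*n^3 - 0.626400000000001*n^2 - 3.4735*n - 0.0695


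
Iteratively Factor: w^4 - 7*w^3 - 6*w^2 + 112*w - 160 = (w + 4)*(w^3 - 11*w^2 + 38*w - 40) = (w - 2)*(w + 4)*(w^2 - 9*w + 20) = (w - 5)*(w - 2)*(w + 4)*(w - 4)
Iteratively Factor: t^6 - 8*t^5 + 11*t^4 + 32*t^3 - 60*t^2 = (t)*(t^5 - 8*t^4 + 11*t^3 + 32*t^2 - 60*t) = t*(t - 5)*(t^4 - 3*t^3 - 4*t^2 + 12*t) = t*(t - 5)*(t - 3)*(t^3 - 4*t) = t*(t - 5)*(t - 3)*(t - 2)*(t^2 + 2*t) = t^2*(t - 5)*(t - 3)*(t - 2)*(t + 2)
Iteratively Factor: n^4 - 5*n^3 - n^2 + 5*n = (n)*(n^3 - 5*n^2 - n + 5) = n*(n + 1)*(n^2 - 6*n + 5) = n*(n - 1)*(n + 1)*(n - 5)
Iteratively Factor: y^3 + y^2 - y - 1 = (y - 1)*(y^2 + 2*y + 1) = (y - 1)*(y + 1)*(y + 1)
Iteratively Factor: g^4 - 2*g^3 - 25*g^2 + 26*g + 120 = (g + 4)*(g^3 - 6*g^2 - g + 30) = (g - 5)*(g + 4)*(g^2 - g - 6) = (g - 5)*(g + 2)*(g + 4)*(g - 3)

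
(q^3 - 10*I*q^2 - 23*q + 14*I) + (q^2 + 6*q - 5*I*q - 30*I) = q^3 + q^2 - 10*I*q^2 - 17*q - 5*I*q - 16*I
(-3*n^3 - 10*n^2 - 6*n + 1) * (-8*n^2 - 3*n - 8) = 24*n^5 + 89*n^4 + 102*n^3 + 90*n^2 + 45*n - 8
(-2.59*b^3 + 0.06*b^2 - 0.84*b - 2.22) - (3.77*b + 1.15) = -2.59*b^3 + 0.06*b^2 - 4.61*b - 3.37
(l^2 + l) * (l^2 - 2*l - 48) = l^4 - l^3 - 50*l^2 - 48*l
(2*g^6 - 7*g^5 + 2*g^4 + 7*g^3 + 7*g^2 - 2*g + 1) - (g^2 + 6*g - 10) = 2*g^6 - 7*g^5 + 2*g^4 + 7*g^3 + 6*g^2 - 8*g + 11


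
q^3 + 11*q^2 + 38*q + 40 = (q + 2)*(q + 4)*(q + 5)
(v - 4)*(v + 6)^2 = v^3 + 8*v^2 - 12*v - 144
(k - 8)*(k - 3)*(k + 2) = k^3 - 9*k^2 + 2*k + 48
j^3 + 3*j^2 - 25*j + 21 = (j - 3)*(j - 1)*(j + 7)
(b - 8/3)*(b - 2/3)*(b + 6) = b^3 + 8*b^2/3 - 164*b/9 + 32/3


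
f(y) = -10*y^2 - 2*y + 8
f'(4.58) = -93.60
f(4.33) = -188.15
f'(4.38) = -89.60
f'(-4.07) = 79.40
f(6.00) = -364.00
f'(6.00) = -122.00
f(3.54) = -124.40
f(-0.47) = 6.73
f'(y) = -20*y - 2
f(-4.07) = -149.51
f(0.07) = 7.81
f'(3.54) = -72.80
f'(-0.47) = 7.40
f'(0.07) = -3.40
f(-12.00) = -1408.00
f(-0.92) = 1.38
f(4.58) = -210.92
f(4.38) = -192.60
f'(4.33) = -88.60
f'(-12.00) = 238.00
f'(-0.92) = 16.40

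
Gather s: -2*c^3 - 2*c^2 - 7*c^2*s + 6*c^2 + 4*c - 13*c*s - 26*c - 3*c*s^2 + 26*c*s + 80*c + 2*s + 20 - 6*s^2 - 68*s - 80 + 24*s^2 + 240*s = -2*c^3 + 4*c^2 + 58*c + s^2*(18 - 3*c) + s*(-7*c^2 + 13*c + 174) - 60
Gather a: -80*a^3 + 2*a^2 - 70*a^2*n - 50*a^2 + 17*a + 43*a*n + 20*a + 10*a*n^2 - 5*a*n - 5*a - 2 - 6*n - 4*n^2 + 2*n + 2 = -80*a^3 + a^2*(-70*n - 48) + a*(10*n^2 + 38*n + 32) - 4*n^2 - 4*n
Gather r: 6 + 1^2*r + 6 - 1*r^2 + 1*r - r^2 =-2*r^2 + 2*r + 12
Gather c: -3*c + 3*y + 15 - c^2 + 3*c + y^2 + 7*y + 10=-c^2 + y^2 + 10*y + 25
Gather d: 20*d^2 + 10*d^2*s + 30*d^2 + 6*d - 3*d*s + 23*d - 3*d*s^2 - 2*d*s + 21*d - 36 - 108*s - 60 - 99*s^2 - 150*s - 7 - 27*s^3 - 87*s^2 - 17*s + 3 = d^2*(10*s + 50) + d*(-3*s^2 - 5*s + 50) - 27*s^3 - 186*s^2 - 275*s - 100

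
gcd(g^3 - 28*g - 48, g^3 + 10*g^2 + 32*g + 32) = g^2 + 6*g + 8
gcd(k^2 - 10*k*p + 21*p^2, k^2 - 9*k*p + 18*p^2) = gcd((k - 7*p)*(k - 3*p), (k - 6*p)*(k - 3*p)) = -k + 3*p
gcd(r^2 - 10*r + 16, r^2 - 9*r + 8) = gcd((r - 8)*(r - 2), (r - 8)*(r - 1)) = r - 8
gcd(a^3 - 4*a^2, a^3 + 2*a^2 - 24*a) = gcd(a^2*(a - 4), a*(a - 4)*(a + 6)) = a^2 - 4*a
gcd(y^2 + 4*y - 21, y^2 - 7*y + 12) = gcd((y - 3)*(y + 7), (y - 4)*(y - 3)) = y - 3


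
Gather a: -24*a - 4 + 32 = 28 - 24*a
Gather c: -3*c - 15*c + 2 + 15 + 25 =42 - 18*c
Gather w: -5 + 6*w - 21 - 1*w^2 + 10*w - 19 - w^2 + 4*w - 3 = -2*w^2 + 20*w - 48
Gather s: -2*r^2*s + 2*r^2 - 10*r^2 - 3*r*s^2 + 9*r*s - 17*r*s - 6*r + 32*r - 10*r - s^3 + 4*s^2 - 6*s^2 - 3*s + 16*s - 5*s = -8*r^2 + 16*r - s^3 + s^2*(-3*r - 2) + s*(-2*r^2 - 8*r + 8)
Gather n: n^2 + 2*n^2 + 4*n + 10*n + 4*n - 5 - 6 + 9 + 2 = 3*n^2 + 18*n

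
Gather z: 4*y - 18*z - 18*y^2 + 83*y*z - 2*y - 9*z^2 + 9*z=-18*y^2 + 2*y - 9*z^2 + z*(83*y - 9)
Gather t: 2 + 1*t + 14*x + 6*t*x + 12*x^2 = t*(6*x + 1) + 12*x^2 + 14*x + 2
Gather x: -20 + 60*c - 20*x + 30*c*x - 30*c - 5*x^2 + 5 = 30*c - 5*x^2 + x*(30*c - 20) - 15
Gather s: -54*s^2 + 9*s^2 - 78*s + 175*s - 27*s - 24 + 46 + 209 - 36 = -45*s^2 + 70*s + 195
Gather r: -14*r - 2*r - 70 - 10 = -16*r - 80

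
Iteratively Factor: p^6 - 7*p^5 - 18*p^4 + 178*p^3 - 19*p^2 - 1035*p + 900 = (p - 5)*(p^5 - 2*p^4 - 28*p^3 + 38*p^2 + 171*p - 180) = (p - 5)^2*(p^4 + 3*p^3 - 13*p^2 - 27*p + 36) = (p - 5)^2*(p - 3)*(p^3 + 6*p^2 + 5*p - 12) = (p - 5)^2*(p - 3)*(p - 1)*(p^2 + 7*p + 12) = (p - 5)^2*(p - 3)*(p - 1)*(p + 4)*(p + 3)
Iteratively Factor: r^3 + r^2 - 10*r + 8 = (r + 4)*(r^2 - 3*r + 2) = (r - 1)*(r + 4)*(r - 2)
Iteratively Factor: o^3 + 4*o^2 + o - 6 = (o + 3)*(o^2 + o - 2) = (o + 2)*(o + 3)*(o - 1)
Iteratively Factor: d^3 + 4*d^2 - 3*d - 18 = (d + 3)*(d^2 + d - 6) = (d + 3)^2*(d - 2)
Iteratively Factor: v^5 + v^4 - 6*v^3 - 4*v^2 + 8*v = (v + 2)*(v^4 - v^3 - 4*v^2 + 4*v) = (v - 2)*(v + 2)*(v^3 + v^2 - 2*v) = v*(v - 2)*(v + 2)*(v^2 + v - 2) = v*(v - 2)*(v + 2)^2*(v - 1)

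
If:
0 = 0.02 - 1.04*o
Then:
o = 0.02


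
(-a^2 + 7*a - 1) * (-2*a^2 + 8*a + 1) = 2*a^4 - 22*a^3 + 57*a^2 - a - 1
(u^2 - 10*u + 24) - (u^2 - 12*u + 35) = 2*u - 11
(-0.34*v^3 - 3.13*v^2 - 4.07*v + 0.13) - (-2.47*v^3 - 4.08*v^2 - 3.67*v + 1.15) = 2.13*v^3 + 0.95*v^2 - 0.4*v - 1.02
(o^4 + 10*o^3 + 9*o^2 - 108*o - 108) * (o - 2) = o^5 + 8*o^4 - 11*o^3 - 126*o^2 + 108*o + 216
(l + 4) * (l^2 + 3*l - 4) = l^3 + 7*l^2 + 8*l - 16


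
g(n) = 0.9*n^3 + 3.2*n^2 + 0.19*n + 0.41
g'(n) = 2.7*n^2 + 6.4*n + 0.19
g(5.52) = 250.34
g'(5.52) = 117.79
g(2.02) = 21.27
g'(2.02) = 24.14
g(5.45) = 242.18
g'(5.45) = 115.27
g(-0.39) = 0.77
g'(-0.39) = -1.90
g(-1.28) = 3.52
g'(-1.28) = -3.58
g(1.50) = 10.93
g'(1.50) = 15.86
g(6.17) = 334.80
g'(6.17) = 142.46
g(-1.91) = 5.45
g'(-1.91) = -2.18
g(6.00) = 311.15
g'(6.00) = 135.79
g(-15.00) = -2319.94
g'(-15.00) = 511.69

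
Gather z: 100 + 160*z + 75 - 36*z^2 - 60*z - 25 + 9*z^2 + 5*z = -27*z^2 + 105*z + 150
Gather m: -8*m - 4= -8*m - 4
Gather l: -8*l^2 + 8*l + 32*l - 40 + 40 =-8*l^2 + 40*l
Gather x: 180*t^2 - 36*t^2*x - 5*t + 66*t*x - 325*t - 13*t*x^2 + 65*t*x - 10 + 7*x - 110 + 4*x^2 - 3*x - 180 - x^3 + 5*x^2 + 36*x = 180*t^2 - 330*t - x^3 + x^2*(9 - 13*t) + x*(-36*t^2 + 131*t + 40) - 300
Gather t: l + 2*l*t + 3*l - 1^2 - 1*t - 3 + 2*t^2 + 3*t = 4*l + 2*t^2 + t*(2*l + 2) - 4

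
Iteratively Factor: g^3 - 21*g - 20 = (g + 1)*(g^2 - g - 20) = (g + 1)*(g + 4)*(g - 5)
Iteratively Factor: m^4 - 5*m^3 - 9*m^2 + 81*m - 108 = (m + 4)*(m^3 - 9*m^2 + 27*m - 27) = (m - 3)*(m + 4)*(m^2 - 6*m + 9) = (m - 3)^2*(m + 4)*(m - 3)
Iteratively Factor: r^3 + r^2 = (r)*(r^2 + r) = r*(r + 1)*(r)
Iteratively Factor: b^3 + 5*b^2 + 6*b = (b + 2)*(b^2 + 3*b) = b*(b + 2)*(b + 3)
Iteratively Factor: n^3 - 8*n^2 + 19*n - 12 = (n - 4)*(n^2 - 4*n + 3) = (n - 4)*(n - 3)*(n - 1)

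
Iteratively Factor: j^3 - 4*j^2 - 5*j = (j - 5)*(j^2 + j) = j*(j - 5)*(j + 1)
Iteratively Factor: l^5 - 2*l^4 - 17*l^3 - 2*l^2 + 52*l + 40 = (l + 1)*(l^4 - 3*l^3 - 14*l^2 + 12*l + 40) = (l - 5)*(l + 1)*(l^3 + 2*l^2 - 4*l - 8) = (l - 5)*(l - 2)*(l + 1)*(l^2 + 4*l + 4) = (l - 5)*(l - 2)*(l + 1)*(l + 2)*(l + 2)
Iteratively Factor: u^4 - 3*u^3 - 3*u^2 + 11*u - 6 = (u + 2)*(u^3 - 5*u^2 + 7*u - 3) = (u - 3)*(u + 2)*(u^2 - 2*u + 1) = (u - 3)*(u - 1)*(u + 2)*(u - 1)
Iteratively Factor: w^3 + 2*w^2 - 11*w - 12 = (w - 3)*(w^2 + 5*w + 4) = (w - 3)*(w + 4)*(w + 1)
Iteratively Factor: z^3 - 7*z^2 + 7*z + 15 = (z - 3)*(z^2 - 4*z - 5) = (z - 5)*(z - 3)*(z + 1)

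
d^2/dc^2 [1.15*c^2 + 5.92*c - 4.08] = 2.30000000000000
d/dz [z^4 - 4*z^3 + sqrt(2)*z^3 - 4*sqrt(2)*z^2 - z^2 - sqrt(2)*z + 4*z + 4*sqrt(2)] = 4*z^3 - 12*z^2 + 3*sqrt(2)*z^2 - 8*sqrt(2)*z - 2*z - sqrt(2) + 4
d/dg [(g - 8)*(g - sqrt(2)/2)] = 2*g - 8 - sqrt(2)/2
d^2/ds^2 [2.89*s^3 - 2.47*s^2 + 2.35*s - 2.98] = 17.34*s - 4.94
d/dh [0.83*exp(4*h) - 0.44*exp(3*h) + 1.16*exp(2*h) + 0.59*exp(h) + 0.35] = (3.32*exp(3*h) - 1.32*exp(2*h) + 2.32*exp(h) + 0.59)*exp(h)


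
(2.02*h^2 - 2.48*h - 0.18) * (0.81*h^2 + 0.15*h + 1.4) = 1.6362*h^4 - 1.7058*h^3 + 2.3102*h^2 - 3.499*h - 0.252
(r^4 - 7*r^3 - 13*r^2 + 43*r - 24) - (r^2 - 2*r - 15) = r^4 - 7*r^3 - 14*r^2 + 45*r - 9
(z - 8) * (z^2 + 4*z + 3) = z^3 - 4*z^2 - 29*z - 24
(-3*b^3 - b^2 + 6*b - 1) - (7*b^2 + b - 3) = -3*b^3 - 8*b^2 + 5*b + 2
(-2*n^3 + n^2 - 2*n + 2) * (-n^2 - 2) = 2*n^5 - n^4 + 6*n^3 - 4*n^2 + 4*n - 4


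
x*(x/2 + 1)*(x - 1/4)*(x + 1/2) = x^4/2 + 9*x^3/8 + 3*x^2/16 - x/8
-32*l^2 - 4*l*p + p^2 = (-8*l + p)*(4*l + p)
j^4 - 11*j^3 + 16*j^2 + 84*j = j*(j - 7)*(j - 6)*(j + 2)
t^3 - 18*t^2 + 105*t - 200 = (t - 8)*(t - 5)^2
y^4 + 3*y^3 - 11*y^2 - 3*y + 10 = (y - 2)*(y - 1)*(y + 1)*(y + 5)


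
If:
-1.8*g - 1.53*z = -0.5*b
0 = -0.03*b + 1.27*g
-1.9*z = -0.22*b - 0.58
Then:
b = 1.67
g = 0.04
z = 0.50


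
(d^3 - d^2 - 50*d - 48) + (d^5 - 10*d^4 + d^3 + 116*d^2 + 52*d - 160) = d^5 - 10*d^4 + 2*d^3 + 115*d^2 + 2*d - 208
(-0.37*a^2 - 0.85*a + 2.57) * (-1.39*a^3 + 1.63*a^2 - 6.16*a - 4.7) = 0.5143*a^5 + 0.5784*a^4 - 2.6786*a^3 + 11.1641*a^2 - 11.8362*a - 12.079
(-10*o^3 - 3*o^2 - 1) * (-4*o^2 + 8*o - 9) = 40*o^5 - 68*o^4 + 66*o^3 + 31*o^2 - 8*o + 9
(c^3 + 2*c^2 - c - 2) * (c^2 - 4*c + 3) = c^5 - 2*c^4 - 6*c^3 + 8*c^2 + 5*c - 6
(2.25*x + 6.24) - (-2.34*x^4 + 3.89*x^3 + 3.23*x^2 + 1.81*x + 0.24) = 2.34*x^4 - 3.89*x^3 - 3.23*x^2 + 0.44*x + 6.0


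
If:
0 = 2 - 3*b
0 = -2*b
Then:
No Solution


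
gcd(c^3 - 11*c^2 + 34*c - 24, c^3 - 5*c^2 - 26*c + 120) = c^2 - 10*c + 24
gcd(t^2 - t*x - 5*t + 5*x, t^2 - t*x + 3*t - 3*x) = -t + x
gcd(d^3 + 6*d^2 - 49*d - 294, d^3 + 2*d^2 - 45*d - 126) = d^2 - d - 42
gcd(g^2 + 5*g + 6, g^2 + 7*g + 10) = g + 2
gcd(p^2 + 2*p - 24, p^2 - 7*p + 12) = p - 4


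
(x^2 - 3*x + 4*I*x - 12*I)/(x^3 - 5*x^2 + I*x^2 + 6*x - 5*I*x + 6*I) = (x + 4*I)/(x^2 + x*(-2 + I) - 2*I)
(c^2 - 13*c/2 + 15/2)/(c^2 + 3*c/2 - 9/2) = (c - 5)/(c + 3)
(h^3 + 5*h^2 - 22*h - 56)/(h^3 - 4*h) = (h^2 + 3*h - 28)/(h*(h - 2))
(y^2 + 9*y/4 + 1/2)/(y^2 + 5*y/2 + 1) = (4*y + 1)/(2*(2*y + 1))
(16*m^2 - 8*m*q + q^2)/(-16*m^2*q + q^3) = (-4*m + q)/(q*(4*m + q))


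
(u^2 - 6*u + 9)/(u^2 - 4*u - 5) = (-u^2 + 6*u - 9)/(-u^2 + 4*u + 5)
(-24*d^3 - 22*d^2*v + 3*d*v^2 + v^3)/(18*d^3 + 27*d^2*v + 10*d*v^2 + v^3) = (-4*d + v)/(3*d + v)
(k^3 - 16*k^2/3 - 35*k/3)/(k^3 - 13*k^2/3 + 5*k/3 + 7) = k*(3*k^2 - 16*k - 35)/(3*k^3 - 13*k^2 + 5*k + 21)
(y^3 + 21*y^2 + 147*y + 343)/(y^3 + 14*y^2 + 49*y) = (y + 7)/y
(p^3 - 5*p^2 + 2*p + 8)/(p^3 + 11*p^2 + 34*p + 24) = (p^2 - 6*p + 8)/(p^2 + 10*p + 24)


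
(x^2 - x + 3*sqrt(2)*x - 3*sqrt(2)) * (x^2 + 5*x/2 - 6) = x^4 + 3*x^3/2 + 3*sqrt(2)*x^3 - 17*x^2/2 + 9*sqrt(2)*x^2/2 - 51*sqrt(2)*x/2 + 6*x + 18*sqrt(2)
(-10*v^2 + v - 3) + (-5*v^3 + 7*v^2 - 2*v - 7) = -5*v^3 - 3*v^2 - v - 10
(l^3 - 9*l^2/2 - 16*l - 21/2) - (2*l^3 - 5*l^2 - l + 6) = -l^3 + l^2/2 - 15*l - 33/2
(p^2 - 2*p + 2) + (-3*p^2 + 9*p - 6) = -2*p^2 + 7*p - 4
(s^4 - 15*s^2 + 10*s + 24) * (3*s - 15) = 3*s^5 - 15*s^4 - 45*s^3 + 255*s^2 - 78*s - 360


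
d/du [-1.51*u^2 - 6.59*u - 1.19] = -3.02*u - 6.59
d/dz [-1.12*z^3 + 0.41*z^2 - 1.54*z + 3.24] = -3.36*z^2 + 0.82*z - 1.54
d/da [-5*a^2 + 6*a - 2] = 6 - 10*a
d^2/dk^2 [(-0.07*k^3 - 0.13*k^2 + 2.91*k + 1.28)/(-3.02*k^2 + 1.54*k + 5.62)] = (-49.16336*k^3 - 53.171184*k^2 - 247.354512*k + 9.06224000000001)/(27.543608*k^6 - 42.136248*k^5 - 132.283248*k^4 + 153.172712*k^3 + 246.169488*k^2 - 145.919928*k - 177.504328)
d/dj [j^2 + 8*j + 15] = 2*j + 8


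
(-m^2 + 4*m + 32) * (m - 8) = -m^3 + 12*m^2 - 256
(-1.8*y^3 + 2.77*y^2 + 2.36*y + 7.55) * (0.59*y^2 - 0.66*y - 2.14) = -1.062*y^5 + 2.8223*y^4 + 3.4162*y^3 - 3.0309*y^2 - 10.0334*y - 16.157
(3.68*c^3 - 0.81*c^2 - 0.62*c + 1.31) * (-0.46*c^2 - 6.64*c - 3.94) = -1.6928*c^5 - 24.0626*c^4 - 8.8356*c^3 + 6.7056*c^2 - 6.2556*c - 5.1614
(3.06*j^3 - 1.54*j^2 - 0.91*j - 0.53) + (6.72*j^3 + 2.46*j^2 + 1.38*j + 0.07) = 9.78*j^3 + 0.92*j^2 + 0.47*j - 0.46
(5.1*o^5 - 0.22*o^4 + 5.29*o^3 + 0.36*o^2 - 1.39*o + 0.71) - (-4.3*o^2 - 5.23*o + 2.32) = 5.1*o^5 - 0.22*o^4 + 5.29*o^3 + 4.66*o^2 + 3.84*o - 1.61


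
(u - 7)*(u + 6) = u^2 - u - 42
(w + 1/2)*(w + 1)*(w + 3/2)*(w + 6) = w^4 + 9*w^3 + 83*w^2/4 + 69*w/4 + 9/2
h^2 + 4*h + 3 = (h + 1)*(h + 3)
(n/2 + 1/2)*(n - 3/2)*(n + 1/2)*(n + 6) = n^4/2 + 3*n^3 - 7*n^2/8 - 45*n/8 - 9/4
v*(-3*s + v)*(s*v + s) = -3*s^2*v^2 - 3*s^2*v + s*v^3 + s*v^2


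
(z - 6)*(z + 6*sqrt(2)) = z^2 - 6*z + 6*sqrt(2)*z - 36*sqrt(2)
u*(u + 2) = u^2 + 2*u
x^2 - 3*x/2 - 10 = (x - 4)*(x + 5/2)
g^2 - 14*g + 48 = (g - 8)*(g - 6)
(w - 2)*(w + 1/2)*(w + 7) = w^3 + 11*w^2/2 - 23*w/2 - 7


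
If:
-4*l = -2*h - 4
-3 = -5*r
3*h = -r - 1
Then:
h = -8/15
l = 11/15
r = 3/5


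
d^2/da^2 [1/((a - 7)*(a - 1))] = 2*((a - 7)^2 + (a - 7)*(a - 1) + (a - 1)^2)/((a - 7)^3*(a - 1)^3)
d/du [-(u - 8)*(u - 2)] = 10 - 2*u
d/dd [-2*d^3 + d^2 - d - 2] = -6*d^2 + 2*d - 1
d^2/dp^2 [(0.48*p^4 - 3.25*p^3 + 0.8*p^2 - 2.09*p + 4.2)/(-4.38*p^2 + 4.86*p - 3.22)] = (-18.417024*p^6 + 61.3059839999999*p^5 - 108.642816*p^4 + 228.171768*p^3 - 780.630984*p^2 + 561.752016*p - 31.110184)/(84.027672*p^6 - 279.708552*p^5 + 495.682848*p^4 - 526.052232*p^3 + 364.406112*p^2 - 151.171272*p + 33.386248)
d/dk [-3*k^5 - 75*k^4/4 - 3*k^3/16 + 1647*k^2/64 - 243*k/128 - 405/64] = -15*k^4 - 75*k^3 - 9*k^2/16 + 1647*k/32 - 243/128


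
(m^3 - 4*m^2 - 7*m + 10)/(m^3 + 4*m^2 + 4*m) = (m^2 - 6*m + 5)/(m*(m + 2))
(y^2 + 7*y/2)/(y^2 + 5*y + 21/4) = 2*y/(2*y + 3)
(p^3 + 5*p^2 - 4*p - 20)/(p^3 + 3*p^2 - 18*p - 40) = (p - 2)/(p - 4)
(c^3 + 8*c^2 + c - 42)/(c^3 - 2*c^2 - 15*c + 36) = (c^3 + 8*c^2 + c - 42)/(c^3 - 2*c^2 - 15*c + 36)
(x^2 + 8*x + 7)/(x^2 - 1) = (x + 7)/(x - 1)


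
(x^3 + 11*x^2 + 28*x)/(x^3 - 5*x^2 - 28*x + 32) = x*(x + 7)/(x^2 - 9*x + 8)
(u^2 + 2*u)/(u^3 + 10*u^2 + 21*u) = (u + 2)/(u^2 + 10*u + 21)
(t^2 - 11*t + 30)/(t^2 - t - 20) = (t - 6)/(t + 4)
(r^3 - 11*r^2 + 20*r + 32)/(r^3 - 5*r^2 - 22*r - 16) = (r - 4)/(r + 2)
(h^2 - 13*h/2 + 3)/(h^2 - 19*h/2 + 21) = (2*h - 1)/(2*h - 7)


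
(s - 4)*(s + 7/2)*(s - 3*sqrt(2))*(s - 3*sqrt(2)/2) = s^4 - 9*sqrt(2)*s^3/2 - s^3/2 - 5*s^2 + 9*sqrt(2)*s^2/4 - 9*s/2 + 63*sqrt(2)*s - 126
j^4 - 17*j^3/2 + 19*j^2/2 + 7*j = j*(j - 7)*(j - 2)*(j + 1/2)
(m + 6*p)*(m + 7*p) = m^2 + 13*m*p + 42*p^2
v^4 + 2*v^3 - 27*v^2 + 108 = (v - 3)^2*(v + 2)*(v + 6)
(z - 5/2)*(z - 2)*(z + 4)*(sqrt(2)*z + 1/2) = sqrt(2)*z^4 - sqrt(2)*z^3/2 + z^3/2 - 13*sqrt(2)*z^2 - z^2/4 - 13*z/2 + 20*sqrt(2)*z + 10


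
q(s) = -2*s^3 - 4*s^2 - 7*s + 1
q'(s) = -6*s^2 - 8*s - 7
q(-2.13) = 17.09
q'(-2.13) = -17.18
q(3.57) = -165.97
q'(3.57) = -112.03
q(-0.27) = 2.64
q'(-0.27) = -5.28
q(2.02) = -45.95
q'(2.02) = -47.64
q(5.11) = -406.08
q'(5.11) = -204.55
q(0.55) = -4.39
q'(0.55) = -13.22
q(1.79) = -35.82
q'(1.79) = -40.54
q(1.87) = -39.16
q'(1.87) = -42.94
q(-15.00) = 5956.00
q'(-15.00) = -1237.00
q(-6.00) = 331.00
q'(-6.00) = -175.00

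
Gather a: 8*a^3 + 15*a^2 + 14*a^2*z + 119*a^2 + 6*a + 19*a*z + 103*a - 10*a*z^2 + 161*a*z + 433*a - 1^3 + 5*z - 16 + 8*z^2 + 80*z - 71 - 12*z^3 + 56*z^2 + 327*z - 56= 8*a^3 + a^2*(14*z + 134) + a*(-10*z^2 + 180*z + 542) - 12*z^3 + 64*z^2 + 412*z - 144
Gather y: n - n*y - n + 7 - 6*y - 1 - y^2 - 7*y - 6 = -y^2 + y*(-n - 13)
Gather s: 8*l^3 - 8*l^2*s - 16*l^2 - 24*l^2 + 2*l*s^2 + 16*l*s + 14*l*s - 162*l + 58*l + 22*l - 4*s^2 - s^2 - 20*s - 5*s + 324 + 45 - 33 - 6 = 8*l^3 - 40*l^2 - 82*l + s^2*(2*l - 5) + s*(-8*l^2 + 30*l - 25) + 330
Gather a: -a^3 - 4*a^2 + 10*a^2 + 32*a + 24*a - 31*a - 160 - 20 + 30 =-a^3 + 6*a^2 + 25*a - 150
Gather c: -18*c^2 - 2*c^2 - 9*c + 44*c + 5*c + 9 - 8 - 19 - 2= -20*c^2 + 40*c - 20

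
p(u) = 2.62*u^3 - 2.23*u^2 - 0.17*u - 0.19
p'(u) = 7.86*u^2 - 4.46*u - 0.17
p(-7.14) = -1066.33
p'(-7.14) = 432.37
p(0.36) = -0.42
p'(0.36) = -0.76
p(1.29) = 1.50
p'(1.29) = 7.16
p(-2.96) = -87.17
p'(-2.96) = 81.90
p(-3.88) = -186.14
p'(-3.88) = 135.46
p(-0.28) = -0.37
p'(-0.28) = 1.70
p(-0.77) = -2.58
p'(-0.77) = 7.92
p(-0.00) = -0.19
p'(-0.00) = -0.17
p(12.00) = 4204.01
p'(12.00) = 1078.15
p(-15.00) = -9341.89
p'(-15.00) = 1835.23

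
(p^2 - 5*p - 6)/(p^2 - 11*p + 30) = (p + 1)/(p - 5)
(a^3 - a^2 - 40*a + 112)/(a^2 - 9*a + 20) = (a^2 + 3*a - 28)/(a - 5)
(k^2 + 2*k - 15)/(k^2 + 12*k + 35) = (k - 3)/(k + 7)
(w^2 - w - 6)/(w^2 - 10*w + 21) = (w + 2)/(w - 7)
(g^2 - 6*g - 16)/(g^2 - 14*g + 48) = (g + 2)/(g - 6)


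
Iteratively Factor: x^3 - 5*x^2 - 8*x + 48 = (x - 4)*(x^2 - x - 12) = (x - 4)*(x + 3)*(x - 4)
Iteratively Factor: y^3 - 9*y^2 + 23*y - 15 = (y - 3)*(y^2 - 6*y + 5) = (y - 3)*(y - 1)*(y - 5)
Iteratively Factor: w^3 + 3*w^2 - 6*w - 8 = (w - 2)*(w^2 + 5*w + 4) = (w - 2)*(w + 4)*(w + 1)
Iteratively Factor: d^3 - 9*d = (d - 3)*(d^2 + 3*d) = (d - 3)*(d + 3)*(d)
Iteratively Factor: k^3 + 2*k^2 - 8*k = (k - 2)*(k^2 + 4*k) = (k - 2)*(k + 4)*(k)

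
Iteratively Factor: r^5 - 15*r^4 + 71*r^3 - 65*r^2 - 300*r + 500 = (r - 2)*(r^4 - 13*r^3 + 45*r^2 + 25*r - 250) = (r - 5)*(r - 2)*(r^3 - 8*r^2 + 5*r + 50) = (r - 5)^2*(r - 2)*(r^2 - 3*r - 10) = (r - 5)^3*(r - 2)*(r + 2)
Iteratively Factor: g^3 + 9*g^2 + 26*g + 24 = (g + 4)*(g^2 + 5*g + 6) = (g + 2)*(g + 4)*(g + 3)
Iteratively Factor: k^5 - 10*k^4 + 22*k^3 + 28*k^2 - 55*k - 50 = (k - 2)*(k^4 - 8*k^3 + 6*k^2 + 40*k + 25) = (k - 5)*(k - 2)*(k^3 - 3*k^2 - 9*k - 5) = (k - 5)^2*(k - 2)*(k^2 + 2*k + 1) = (k - 5)^2*(k - 2)*(k + 1)*(k + 1)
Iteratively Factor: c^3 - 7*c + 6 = (c - 2)*(c^2 + 2*c - 3) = (c - 2)*(c - 1)*(c + 3)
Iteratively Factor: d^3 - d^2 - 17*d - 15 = (d + 1)*(d^2 - 2*d - 15) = (d - 5)*(d + 1)*(d + 3)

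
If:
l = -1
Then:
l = -1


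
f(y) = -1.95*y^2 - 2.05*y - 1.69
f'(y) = -3.9*y - 2.05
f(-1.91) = -4.89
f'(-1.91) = 5.40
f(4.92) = -58.98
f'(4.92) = -21.24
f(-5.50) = -49.40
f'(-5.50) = 19.40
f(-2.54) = -9.06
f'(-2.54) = 7.86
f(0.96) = -5.46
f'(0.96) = -5.79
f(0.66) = -3.89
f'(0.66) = -4.62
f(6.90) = -108.67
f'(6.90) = -28.96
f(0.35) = -2.65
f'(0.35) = -3.42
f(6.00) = -84.19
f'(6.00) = -25.45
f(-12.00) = -257.89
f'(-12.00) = 44.75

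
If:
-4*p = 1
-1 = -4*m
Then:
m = 1/4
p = -1/4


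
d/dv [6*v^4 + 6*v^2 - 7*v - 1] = 24*v^3 + 12*v - 7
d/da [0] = 0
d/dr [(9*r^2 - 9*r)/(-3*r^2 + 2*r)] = -9/(9*r^2 - 12*r + 4)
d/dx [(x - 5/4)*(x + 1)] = 2*x - 1/4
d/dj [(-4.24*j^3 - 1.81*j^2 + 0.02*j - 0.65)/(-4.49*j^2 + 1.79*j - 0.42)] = (19.0376*j^4 - 15.1792*j^3 + 2.1923*j^2 - 4.3166*j + 1.1551)/(20.1601*j^4 - 16.0742*j^3 + 6.9757*j^2 - 1.5036*j + 0.1764)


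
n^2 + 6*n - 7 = (n - 1)*(n + 7)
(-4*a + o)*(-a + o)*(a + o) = 4*a^3 - a^2*o - 4*a*o^2 + o^3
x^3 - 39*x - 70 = (x - 7)*(x + 2)*(x + 5)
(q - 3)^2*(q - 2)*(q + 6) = q^4 - 2*q^3 - 27*q^2 + 108*q - 108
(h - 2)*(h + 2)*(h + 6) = h^3 + 6*h^2 - 4*h - 24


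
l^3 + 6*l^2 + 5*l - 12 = (l - 1)*(l + 3)*(l + 4)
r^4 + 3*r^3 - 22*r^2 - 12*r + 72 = (r - 3)*(r - 2)*(r + 2)*(r + 6)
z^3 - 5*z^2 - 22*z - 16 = (z - 8)*(z + 1)*(z + 2)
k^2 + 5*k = k*(k + 5)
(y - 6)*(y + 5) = y^2 - y - 30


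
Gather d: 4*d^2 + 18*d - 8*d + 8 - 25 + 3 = 4*d^2 + 10*d - 14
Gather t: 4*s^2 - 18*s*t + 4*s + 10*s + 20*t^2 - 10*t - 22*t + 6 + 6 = 4*s^2 + 14*s + 20*t^2 + t*(-18*s - 32) + 12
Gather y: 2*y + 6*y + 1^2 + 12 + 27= 8*y + 40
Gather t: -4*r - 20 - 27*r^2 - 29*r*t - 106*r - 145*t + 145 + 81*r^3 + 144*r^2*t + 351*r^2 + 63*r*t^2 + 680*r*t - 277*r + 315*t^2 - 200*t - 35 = 81*r^3 + 324*r^2 - 387*r + t^2*(63*r + 315) + t*(144*r^2 + 651*r - 345) + 90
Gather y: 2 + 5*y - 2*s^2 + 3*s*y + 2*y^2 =-2*s^2 + 2*y^2 + y*(3*s + 5) + 2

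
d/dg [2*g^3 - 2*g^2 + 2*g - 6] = 6*g^2 - 4*g + 2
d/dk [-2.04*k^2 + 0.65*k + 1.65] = 0.65 - 4.08*k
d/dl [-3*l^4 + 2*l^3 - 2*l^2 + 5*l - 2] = -12*l^3 + 6*l^2 - 4*l + 5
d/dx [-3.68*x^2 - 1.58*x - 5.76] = -7.36*x - 1.58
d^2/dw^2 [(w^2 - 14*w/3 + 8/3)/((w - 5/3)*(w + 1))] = 2*(-108*w^3 + 351*w^2 - 774*w + 367)/(27*w^6 - 54*w^5 - 99*w^4 + 172*w^3 + 165*w^2 - 150*w - 125)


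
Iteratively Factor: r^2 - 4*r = (r - 4)*(r)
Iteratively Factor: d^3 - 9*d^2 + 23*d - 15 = (d - 5)*(d^2 - 4*d + 3) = (d - 5)*(d - 1)*(d - 3)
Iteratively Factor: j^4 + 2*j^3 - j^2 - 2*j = (j)*(j^3 + 2*j^2 - j - 2) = j*(j + 1)*(j^2 + j - 2) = j*(j - 1)*(j + 1)*(j + 2)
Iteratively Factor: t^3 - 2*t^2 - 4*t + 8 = (t + 2)*(t^2 - 4*t + 4) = (t - 2)*(t + 2)*(t - 2)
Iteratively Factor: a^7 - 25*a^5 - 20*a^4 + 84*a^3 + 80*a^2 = (a)*(a^6 - 25*a^4 - 20*a^3 + 84*a^2 + 80*a) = a*(a - 5)*(a^5 + 5*a^4 - 20*a^2 - 16*a) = a*(a - 5)*(a + 2)*(a^4 + 3*a^3 - 6*a^2 - 8*a) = a*(a - 5)*(a + 2)*(a + 4)*(a^3 - a^2 - 2*a) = a^2*(a - 5)*(a + 2)*(a + 4)*(a^2 - a - 2) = a^2*(a - 5)*(a + 1)*(a + 2)*(a + 4)*(a - 2)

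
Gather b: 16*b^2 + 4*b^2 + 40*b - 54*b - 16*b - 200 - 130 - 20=20*b^2 - 30*b - 350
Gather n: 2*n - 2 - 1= 2*n - 3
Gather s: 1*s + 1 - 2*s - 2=-s - 1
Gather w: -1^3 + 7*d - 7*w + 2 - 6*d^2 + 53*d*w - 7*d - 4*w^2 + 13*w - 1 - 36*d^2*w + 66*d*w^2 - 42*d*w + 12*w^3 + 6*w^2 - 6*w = -6*d^2 + 12*w^3 + w^2*(66*d + 2) + w*(-36*d^2 + 11*d)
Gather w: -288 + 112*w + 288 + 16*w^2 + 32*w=16*w^2 + 144*w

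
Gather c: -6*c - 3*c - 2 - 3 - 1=-9*c - 6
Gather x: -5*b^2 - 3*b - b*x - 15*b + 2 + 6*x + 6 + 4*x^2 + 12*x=-5*b^2 - 18*b + 4*x^2 + x*(18 - b) + 8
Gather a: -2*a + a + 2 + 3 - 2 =3 - a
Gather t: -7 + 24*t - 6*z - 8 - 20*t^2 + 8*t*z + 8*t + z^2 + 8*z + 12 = -20*t^2 + t*(8*z + 32) + z^2 + 2*z - 3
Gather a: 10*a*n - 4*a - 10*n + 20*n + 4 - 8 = a*(10*n - 4) + 10*n - 4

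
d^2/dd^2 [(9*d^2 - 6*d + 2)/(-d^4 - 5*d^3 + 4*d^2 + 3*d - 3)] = 2*(-27*d^8 - 99*d^7 - 41*d^6 + 66*d^5 - 615*d^4 + 1391*d^3 - 834*d^2 + 234*d - 69)/(d^12 + 15*d^11 + 63*d^10 - 4*d^9 - 333*d^8 + 177*d^7 + 476*d^6 - 423*d^5 - 207*d^4 + 324*d^3 - 27*d^2 - 81*d + 27)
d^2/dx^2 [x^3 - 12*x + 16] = 6*x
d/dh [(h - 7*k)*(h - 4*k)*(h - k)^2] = 4*h^3 - 39*h^2*k + 102*h*k^2 - 67*k^3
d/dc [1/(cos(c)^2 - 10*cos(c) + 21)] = 2*(cos(c) - 5)*sin(c)/(cos(c)^2 - 10*cos(c) + 21)^2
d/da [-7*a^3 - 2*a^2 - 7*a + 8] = -21*a^2 - 4*a - 7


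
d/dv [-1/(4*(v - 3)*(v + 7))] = (v + 2)/(2*(v - 3)^2*(v + 7)^2)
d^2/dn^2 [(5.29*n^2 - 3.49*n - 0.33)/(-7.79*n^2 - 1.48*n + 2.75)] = (545.553954*n^3 - 559.795632*n^2 + 471.414966*n - 36.018136)/(472.729139*n^6 + 269.437404*n^5 - 449.454177*n^4 - 186.990008*n^3 + 158.664825*n^2 + 33.5775*n - 20.796875)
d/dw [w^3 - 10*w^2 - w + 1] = 3*w^2 - 20*w - 1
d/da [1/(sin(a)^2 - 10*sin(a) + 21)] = 2*(5 - sin(a))*cos(a)/(sin(a)^2 - 10*sin(a) + 21)^2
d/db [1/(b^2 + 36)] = -2*b/(b^2 + 36)^2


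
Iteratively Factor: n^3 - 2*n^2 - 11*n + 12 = (n - 1)*(n^2 - n - 12) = (n - 4)*(n - 1)*(n + 3)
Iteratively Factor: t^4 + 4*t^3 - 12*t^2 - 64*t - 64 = (t + 2)*(t^3 + 2*t^2 - 16*t - 32) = (t + 2)^2*(t^2 - 16) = (t - 4)*(t + 2)^2*(t + 4)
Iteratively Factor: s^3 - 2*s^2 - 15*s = (s)*(s^2 - 2*s - 15) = s*(s - 5)*(s + 3)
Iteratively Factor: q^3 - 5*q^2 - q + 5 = (q + 1)*(q^2 - 6*q + 5) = (q - 5)*(q + 1)*(q - 1)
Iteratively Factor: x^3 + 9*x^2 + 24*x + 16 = (x + 4)*(x^2 + 5*x + 4) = (x + 4)^2*(x + 1)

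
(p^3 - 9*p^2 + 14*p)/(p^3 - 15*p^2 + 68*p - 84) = p/(p - 6)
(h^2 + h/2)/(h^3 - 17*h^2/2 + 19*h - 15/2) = h*(2*h + 1)/(2*h^3 - 17*h^2 + 38*h - 15)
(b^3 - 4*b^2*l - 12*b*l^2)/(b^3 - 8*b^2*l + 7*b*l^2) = (b^2 - 4*b*l - 12*l^2)/(b^2 - 8*b*l + 7*l^2)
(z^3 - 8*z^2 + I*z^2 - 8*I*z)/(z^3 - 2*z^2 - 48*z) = (z + I)/(z + 6)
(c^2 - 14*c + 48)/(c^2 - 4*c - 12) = (c - 8)/(c + 2)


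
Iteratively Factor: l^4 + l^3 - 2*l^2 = (l)*(l^3 + l^2 - 2*l) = l^2*(l^2 + l - 2) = l^2*(l - 1)*(l + 2)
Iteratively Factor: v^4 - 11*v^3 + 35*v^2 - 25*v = (v - 5)*(v^3 - 6*v^2 + 5*v) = v*(v - 5)*(v^2 - 6*v + 5) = v*(v - 5)*(v - 1)*(v - 5)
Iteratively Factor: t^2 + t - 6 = (t + 3)*(t - 2)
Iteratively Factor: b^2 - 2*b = (b)*(b - 2)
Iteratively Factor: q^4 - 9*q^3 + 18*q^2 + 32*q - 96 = (q - 4)*(q^3 - 5*q^2 - 2*q + 24) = (q - 4)^2*(q^2 - q - 6) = (q - 4)^2*(q - 3)*(q + 2)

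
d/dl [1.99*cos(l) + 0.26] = -1.99*sin(l)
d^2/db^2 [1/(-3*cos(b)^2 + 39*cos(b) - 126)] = (4*sin(b)^4/3 - sin(b)^2 + 793*cos(b)/4 - 13*cos(3*b)/4 - 85)/((cos(b) - 7)^3*(cos(b) - 6)^3)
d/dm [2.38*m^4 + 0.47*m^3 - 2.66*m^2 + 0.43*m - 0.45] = 9.52*m^3 + 1.41*m^2 - 5.32*m + 0.43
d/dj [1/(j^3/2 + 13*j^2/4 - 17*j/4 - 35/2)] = 4*(-6*j^2 - 26*j + 17)/(2*j^3 + 13*j^2 - 17*j - 70)^2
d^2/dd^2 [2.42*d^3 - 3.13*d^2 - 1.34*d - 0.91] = 14.52*d - 6.26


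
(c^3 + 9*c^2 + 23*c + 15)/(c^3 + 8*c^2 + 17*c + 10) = (c + 3)/(c + 2)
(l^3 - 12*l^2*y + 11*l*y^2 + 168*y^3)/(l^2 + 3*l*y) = l - 15*y + 56*y^2/l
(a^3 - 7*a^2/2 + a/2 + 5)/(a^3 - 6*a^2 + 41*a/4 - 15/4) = 2*(a^2 - a - 2)/(2*a^2 - 7*a + 3)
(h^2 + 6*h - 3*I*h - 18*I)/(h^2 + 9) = (h + 6)/(h + 3*I)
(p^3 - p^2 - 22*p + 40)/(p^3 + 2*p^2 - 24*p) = (p^2 + 3*p - 10)/(p*(p + 6))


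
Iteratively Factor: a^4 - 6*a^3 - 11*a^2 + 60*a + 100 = (a + 2)*(a^3 - 8*a^2 + 5*a + 50) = (a + 2)^2*(a^2 - 10*a + 25) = (a - 5)*(a + 2)^2*(a - 5)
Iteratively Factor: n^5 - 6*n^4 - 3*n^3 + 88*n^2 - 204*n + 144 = (n - 2)*(n^4 - 4*n^3 - 11*n^2 + 66*n - 72) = (n - 3)*(n - 2)*(n^3 - n^2 - 14*n + 24) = (n - 3)*(n - 2)*(n + 4)*(n^2 - 5*n + 6) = (n - 3)*(n - 2)^2*(n + 4)*(n - 3)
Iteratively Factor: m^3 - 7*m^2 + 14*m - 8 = (m - 1)*(m^2 - 6*m + 8) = (m - 4)*(m - 1)*(m - 2)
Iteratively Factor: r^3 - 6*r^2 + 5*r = (r - 5)*(r^2 - r) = r*(r - 5)*(r - 1)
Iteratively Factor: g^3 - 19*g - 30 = (g - 5)*(g^2 + 5*g + 6) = (g - 5)*(g + 2)*(g + 3)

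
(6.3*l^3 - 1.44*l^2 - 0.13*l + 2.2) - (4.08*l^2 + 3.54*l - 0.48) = 6.3*l^3 - 5.52*l^2 - 3.67*l + 2.68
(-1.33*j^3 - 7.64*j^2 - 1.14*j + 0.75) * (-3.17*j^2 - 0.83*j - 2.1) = 4.2161*j^5 + 25.3227*j^4 + 12.748*j^3 + 14.6127*j^2 + 1.7715*j - 1.575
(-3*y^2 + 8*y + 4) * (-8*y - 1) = 24*y^3 - 61*y^2 - 40*y - 4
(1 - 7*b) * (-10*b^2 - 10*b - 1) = 70*b^3 + 60*b^2 - 3*b - 1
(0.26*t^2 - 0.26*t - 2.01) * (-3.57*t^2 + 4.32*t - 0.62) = -0.9282*t^4 + 2.0514*t^3 + 5.8913*t^2 - 8.522*t + 1.2462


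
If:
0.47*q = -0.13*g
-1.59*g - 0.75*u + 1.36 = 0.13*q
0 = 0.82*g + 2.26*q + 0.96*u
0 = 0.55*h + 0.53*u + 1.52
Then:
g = 0.97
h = -2.57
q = -0.27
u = -0.20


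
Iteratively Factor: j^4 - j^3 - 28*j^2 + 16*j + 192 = (j + 4)*(j^3 - 5*j^2 - 8*j + 48) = (j - 4)*(j + 4)*(j^2 - j - 12) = (j - 4)*(j + 3)*(j + 4)*(j - 4)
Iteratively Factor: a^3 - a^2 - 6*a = (a + 2)*(a^2 - 3*a) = (a - 3)*(a + 2)*(a)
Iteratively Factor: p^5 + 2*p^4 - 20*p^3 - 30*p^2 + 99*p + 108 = (p + 3)*(p^4 - p^3 - 17*p^2 + 21*p + 36) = (p - 3)*(p + 3)*(p^3 + 2*p^2 - 11*p - 12) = (p - 3)*(p + 3)*(p + 4)*(p^2 - 2*p - 3) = (p - 3)^2*(p + 3)*(p + 4)*(p + 1)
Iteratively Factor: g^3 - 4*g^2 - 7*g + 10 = (g + 2)*(g^2 - 6*g + 5) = (g - 1)*(g + 2)*(g - 5)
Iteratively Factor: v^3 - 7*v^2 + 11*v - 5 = (v - 1)*(v^2 - 6*v + 5) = (v - 1)^2*(v - 5)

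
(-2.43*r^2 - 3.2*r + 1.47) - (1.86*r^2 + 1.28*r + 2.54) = -4.29*r^2 - 4.48*r - 1.07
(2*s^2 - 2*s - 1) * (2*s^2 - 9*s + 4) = 4*s^4 - 22*s^3 + 24*s^2 + s - 4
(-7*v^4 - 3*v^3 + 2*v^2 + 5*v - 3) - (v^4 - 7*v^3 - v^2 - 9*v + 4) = -8*v^4 + 4*v^3 + 3*v^2 + 14*v - 7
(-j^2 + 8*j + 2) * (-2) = 2*j^2 - 16*j - 4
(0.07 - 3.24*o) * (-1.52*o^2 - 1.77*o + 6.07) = 4.9248*o^3 + 5.6284*o^2 - 19.7907*o + 0.4249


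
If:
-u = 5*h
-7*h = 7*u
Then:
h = 0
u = 0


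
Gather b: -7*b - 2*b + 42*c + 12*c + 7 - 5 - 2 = -9*b + 54*c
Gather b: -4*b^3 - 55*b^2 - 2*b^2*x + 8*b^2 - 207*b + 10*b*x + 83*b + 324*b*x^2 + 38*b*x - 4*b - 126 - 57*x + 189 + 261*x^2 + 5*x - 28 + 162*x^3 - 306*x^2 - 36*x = -4*b^3 + b^2*(-2*x - 47) + b*(324*x^2 + 48*x - 128) + 162*x^3 - 45*x^2 - 88*x + 35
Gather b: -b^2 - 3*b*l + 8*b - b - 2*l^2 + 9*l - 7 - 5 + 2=-b^2 + b*(7 - 3*l) - 2*l^2 + 9*l - 10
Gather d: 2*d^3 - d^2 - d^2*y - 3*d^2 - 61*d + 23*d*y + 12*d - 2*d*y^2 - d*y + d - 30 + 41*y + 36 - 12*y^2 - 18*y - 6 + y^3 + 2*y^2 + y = 2*d^3 + d^2*(-y - 4) + d*(-2*y^2 + 22*y - 48) + y^3 - 10*y^2 + 24*y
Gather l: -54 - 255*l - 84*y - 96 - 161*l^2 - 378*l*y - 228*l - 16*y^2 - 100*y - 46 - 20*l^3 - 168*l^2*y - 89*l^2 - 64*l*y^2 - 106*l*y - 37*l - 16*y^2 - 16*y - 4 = -20*l^3 + l^2*(-168*y - 250) + l*(-64*y^2 - 484*y - 520) - 32*y^2 - 200*y - 200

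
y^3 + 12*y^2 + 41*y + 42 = (y + 2)*(y + 3)*(y + 7)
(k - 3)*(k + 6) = k^2 + 3*k - 18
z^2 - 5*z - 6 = (z - 6)*(z + 1)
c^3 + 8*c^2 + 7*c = c*(c + 1)*(c + 7)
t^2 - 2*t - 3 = (t - 3)*(t + 1)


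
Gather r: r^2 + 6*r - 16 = r^2 + 6*r - 16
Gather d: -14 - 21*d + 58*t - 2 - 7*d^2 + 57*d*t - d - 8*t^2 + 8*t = -7*d^2 + d*(57*t - 22) - 8*t^2 + 66*t - 16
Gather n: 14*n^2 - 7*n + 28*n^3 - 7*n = 28*n^3 + 14*n^2 - 14*n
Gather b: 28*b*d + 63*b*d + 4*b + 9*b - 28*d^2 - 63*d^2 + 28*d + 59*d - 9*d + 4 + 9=b*(91*d + 13) - 91*d^2 + 78*d + 13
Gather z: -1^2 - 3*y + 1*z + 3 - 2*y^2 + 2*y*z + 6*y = -2*y^2 + 3*y + z*(2*y + 1) + 2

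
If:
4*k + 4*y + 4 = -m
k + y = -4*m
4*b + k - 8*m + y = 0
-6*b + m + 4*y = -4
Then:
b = 4/5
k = -6/5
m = 4/15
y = 2/15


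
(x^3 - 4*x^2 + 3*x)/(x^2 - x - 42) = x*(-x^2 + 4*x - 3)/(-x^2 + x + 42)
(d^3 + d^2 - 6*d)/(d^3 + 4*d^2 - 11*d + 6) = d*(d^2 + d - 6)/(d^3 + 4*d^2 - 11*d + 6)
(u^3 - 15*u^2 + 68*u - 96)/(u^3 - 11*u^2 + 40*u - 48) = (u - 8)/(u - 4)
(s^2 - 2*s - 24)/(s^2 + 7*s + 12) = (s - 6)/(s + 3)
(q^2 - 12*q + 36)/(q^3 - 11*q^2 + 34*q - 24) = (q - 6)/(q^2 - 5*q + 4)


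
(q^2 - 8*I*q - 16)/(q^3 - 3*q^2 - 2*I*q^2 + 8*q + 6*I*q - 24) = (q - 4*I)/(q^2 + q*(-3 + 2*I) - 6*I)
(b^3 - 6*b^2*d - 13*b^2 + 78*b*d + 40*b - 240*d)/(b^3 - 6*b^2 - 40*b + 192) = (b^2 - 6*b*d - 5*b + 30*d)/(b^2 + 2*b - 24)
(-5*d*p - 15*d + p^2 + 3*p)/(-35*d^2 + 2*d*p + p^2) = (p + 3)/(7*d + p)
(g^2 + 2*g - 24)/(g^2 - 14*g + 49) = (g^2 + 2*g - 24)/(g^2 - 14*g + 49)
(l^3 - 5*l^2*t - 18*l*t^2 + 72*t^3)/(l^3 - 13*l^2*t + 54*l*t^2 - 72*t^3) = (-l - 4*t)/(-l + 4*t)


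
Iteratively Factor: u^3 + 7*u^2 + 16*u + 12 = (u + 3)*(u^2 + 4*u + 4) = (u + 2)*(u + 3)*(u + 2)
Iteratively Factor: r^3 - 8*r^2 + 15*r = (r)*(r^2 - 8*r + 15) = r*(r - 5)*(r - 3)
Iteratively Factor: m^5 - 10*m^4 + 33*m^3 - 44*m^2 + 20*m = (m)*(m^4 - 10*m^3 + 33*m^2 - 44*m + 20) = m*(m - 2)*(m^3 - 8*m^2 + 17*m - 10) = m*(m - 5)*(m - 2)*(m^2 - 3*m + 2) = m*(m - 5)*(m - 2)*(m - 1)*(m - 2)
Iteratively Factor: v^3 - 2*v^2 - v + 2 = (v - 1)*(v^2 - v - 2) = (v - 2)*(v - 1)*(v + 1)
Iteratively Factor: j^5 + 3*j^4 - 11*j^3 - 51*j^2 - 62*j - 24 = (j + 1)*(j^4 + 2*j^3 - 13*j^2 - 38*j - 24) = (j + 1)*(j + 3)*(j^3 - j^2 - 10*j - 8) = (j + 1)*(j + 2)*(j + 3)*(j^2 - 3*j - 4) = (j - 4)*(j + 1)*(j + 2)*(j + 3)*(j + 1)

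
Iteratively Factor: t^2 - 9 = (t + 3)*(t - 3)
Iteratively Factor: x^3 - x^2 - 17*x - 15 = (x - 5)*(x^2 + 4*x + 3) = (x - 5)*(x + 3)*(x + 1)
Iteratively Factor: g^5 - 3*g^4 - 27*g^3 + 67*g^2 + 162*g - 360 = (g - 5)*(g^4 + 2*g^3 - 17*g^2 - 18*g + 72) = (g - 5)*(g + 4)*(g^3 - 2*g^2 - 9*g + 18) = (g - 5)*(g - 3)*(g + 4)*(g^2 + g - 6) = (g - 5)*(g - 3)*(g - 2)*(g + 4)*(g + 3)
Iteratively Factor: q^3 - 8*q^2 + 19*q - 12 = (q - 4)*(q^2 - 4*q + 3) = (q - 4)*(q - 1)*(q - 3)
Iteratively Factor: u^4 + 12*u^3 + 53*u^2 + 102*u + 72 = (u + 3)*(u^3 + 9*u^2 + 26*u + 24) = (u + 3)^2*(u^2 + 6*u + 8) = (u + 3)^2*(u + 4)*(u + 2)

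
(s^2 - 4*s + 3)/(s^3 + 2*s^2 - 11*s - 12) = (s - 1)/(s^2 + 5*s + 4)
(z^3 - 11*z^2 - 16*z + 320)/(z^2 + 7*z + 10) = (z^2 - 16*z + 64)/(z + 2)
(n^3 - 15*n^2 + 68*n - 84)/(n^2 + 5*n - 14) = (n^2 - 13*n + 42)/(n + 7)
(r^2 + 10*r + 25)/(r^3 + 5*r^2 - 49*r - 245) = (r + 5)/(r^2 - 49)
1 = 1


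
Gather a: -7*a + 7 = 7 - 7*a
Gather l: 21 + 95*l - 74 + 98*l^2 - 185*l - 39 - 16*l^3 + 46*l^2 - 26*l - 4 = -16*l^3 + 144*l^2 - 116*l - 96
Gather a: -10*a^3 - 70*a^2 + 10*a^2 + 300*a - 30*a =-10*a^3 - 60*a^2 + 270*a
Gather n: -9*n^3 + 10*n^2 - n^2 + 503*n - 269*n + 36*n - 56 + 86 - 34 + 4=-9*n^3 + 9*n^2 + 270*n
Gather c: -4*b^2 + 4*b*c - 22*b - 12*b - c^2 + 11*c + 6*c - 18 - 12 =-4*b^2 - 34*b - c^2 + c*(4*b + 17) - 30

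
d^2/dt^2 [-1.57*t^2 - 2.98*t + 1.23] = -3.14000000000000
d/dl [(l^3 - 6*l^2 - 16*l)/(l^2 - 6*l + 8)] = (l^4 - 12*l^3 + 76*l^2 - 96*l - 128)/(l^4 - 12*l^3 + 52*l^2 - 96*l + 64)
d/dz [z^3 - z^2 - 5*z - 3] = 3*z^2 - 2*z - 5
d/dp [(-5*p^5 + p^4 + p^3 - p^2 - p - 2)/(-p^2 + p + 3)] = (15*p^6 - 22*p^5 - 73*p^4 + 14*p^3 + 7*p^2 - 10*p - 1)/(p^4 - 2*p^3 - 5*p^2 + 6*p + 9)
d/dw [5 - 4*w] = -4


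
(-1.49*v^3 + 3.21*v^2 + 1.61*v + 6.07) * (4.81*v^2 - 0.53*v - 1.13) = -7.1669*v^5 + 16.2298*v^4 + 7.7265*v^3 + 24.7161*v^2 - 5.0364*v - 6.8591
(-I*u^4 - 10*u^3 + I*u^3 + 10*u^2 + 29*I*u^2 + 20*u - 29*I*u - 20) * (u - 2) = -I*u^5 - 10*u^4 + 3*I*u^4 + 30*u^3 + 27*I*u^3 - 87*I*u^2 - 60*u + 58*I*u + 40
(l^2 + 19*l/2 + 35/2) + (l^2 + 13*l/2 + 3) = 2*l^2 + 16*l + 41/2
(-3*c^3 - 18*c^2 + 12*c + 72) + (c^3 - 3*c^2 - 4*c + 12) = -2*c^3 - 21*c^2 + 8*c + 84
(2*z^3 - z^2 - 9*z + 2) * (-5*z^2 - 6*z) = -10*z^5 - 7*z^4 + 51*z^3 + 44*z^2 - 12*z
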